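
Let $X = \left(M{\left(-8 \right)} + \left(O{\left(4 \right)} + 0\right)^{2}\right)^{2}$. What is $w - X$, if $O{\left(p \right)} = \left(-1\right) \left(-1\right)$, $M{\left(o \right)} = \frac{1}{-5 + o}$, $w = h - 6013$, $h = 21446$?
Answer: $\frac{2608033}{169} \approx 15432.0$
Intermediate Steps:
$w = 15433$ ($w = 21446 - 6013 = 15433$)
$O{\left(p \right)} = 1$
$X = \frac{144}{169}$ ($X = \left(\frac{1}{-5 - 8} + \left(1 + 0\right)^{2}\right)^{2} = \left(\frac{1}{-13} + 1^{2}\right)^{2} = \left(- \frac{1}{13} + 1\right)^{2} = \left(\frac{12}{13}\right)^{2} = \frac{144}{169} \approx 0.85207$)
$w - X = 15433 - \frac{144}{169} = \frac{2608033}{169}$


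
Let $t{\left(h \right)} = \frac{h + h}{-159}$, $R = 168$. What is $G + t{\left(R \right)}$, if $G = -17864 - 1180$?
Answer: $- \frac{1009444}{53} \approx -19046.0$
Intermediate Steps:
$t{\left(h \right)} = - \frac{2 h}{159}$ ($t{\left(h \right)} = 2 h \left(- \frac{1}{159}\right) = - \frac{2 h}{159}$)
$G = -19044$ ($G = -17864 - 1180 = -19044$)
$G + t{\left(R \right)} = -19044 - \frac{112}{53} = - \frac{1009444}{53}$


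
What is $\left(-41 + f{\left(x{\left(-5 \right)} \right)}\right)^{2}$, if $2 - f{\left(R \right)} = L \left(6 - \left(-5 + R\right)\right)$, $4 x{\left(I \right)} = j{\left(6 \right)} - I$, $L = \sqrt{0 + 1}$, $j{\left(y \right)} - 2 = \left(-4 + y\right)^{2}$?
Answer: $\frac{35721}{16} \approx 2232.6$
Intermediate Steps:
$j{\left(y \right)} = 2 + \left(-4 + y\right)^{2}$
$L = 1$ ($L = \sqrt{1} = 1$)
$x{\left(I \right)} = \frac{3}{2} - \frac{I}{4}$ ($x{\left(I \right)} = \frac{\left(2 + \left(-4 + 6\right)^{2}\right) - I}{4} = \frac{\left(2 + 2^{2}\right) - I}{4} = \frac{\left(2 + 4\right) - I}{4} = \frac{6 - I}{4} = \frac{3}{2} - \frac{I}{4}$)
$f{\left(R \right)} = -9 + R$ ($f{\left(R \right)} = 2 - 1 \left(6 - \left(-5 + R\right)\right) = 2 - 1 \left(11 - R\right) = 2 - \left(11 - R\right) = 2 + \left(-11 + R\right) = -9 + R$)
$\left(-41 + f{\left(x{\left(-5 \right)} \right)}\right)^{2} = \left(-41 + \left(-9 + \left(\frac{3}{2} - - \frac{5}{4}\right)\right)\right)^{2} = \left(-41 + \left(-9 + \left(\frac{3}{2} + \frac{5}{4}\right)\right)\right)^{2} = \left(-41 + \left(-9 + \frac{11}{4}\right)\right)^{2} = \left(-41 - \frac{25}{4}\right)^{2} = \left(- \frac{189}{4}\right)^{2} = \frac{35721}{16}$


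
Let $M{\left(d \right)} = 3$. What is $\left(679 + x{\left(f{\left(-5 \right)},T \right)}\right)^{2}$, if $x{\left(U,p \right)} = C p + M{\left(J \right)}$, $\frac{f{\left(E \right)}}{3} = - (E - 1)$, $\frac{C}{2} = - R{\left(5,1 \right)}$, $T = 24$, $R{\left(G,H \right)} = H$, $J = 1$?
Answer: $401956$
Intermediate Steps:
$C = -2$ ($C = 2 \left(\left(-1\right) 1\right) = 2 \left(-1\right) = -2$)
$f{\left(E \right)} = 3 - 3 E$ ($f{\left(E \right)} = 3 \left(- (E - 1)\right) = 3 \left(- (-1 + E)\right) = 3 \left(1 - E\right) = 3 - 3 E$)
$x{\left(U,p \right)} = 3 - 2 p$ ($x{\left(U,p \right)} = - 2 p + 3 = 3 - 2 p$)
$\left(679 + x{\left(f{\left(-5 \right)},T \right)}\right)^{2} = \left(679 + \left(3 - 48\right)\right)^{2} = \left(679 - 45\right)^{2} = 634^{2} = 401956$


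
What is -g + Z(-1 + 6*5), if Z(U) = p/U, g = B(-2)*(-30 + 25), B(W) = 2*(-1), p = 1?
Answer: -289/29 ≈ -9.9655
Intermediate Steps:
B(W) = -2
g = 10 (g = -2*(-30 + 25) = -2*(-5) = 10)
Z(U) = 1/U
-g + Z(-1 + 6*5) = -1*10 + 1/(-1 + 6*5) = -10 + 1/(-1 + 30) = -10 + 1/29 = -289/29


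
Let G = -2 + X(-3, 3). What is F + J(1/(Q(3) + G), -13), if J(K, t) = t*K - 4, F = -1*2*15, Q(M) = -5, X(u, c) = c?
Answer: -123/4 ≈ -30.750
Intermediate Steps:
G = 1 (G = -2 + 3 = 1)
F = -30 (F = -2*15 = -30)
J(K, t) = -4 + K*t (J(K, t) = K*t - 4 = -4 + K*t)
F + J(1/(Q(3) + G), -13) = -30 + (-4 - 13/(-5 + 1)) = -30 + (-4 - 13/(-4)) = -30 + (-4 - ¼*(-13)) = -30 + (-4 + 13/4) = -30 - ¾ = -123/4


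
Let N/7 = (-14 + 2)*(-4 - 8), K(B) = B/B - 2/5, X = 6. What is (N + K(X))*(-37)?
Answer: -186591/5 ≈ -37318.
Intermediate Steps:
K(B) = ⅗ (K(B) = 1 - 2*⅕ = 1 - ⅖ = ⅗)
N = 1008 (N = 7*((-14 + 2)*(-4 - 8)) = 7*(-12*(-12)) = 7*144 = 1008)
(N + K(X))*(-37) = (1008 + ⅗)*(-37) = (5043/5)*(-37) = -186591/5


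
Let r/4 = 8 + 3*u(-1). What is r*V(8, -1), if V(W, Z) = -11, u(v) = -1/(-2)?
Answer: -418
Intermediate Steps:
u(v) = 1/2 (u(v) = -1*(-1/2) = 1/2)
r = 38 (r = 4*(8 + 3*(1/2)) = 4*(8 + 3/2) = 4*(19/2) = 38)
r*V(8, -1) = 38*(-11) = -418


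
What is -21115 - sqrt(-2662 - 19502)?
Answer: -21115 - 2*I*sqrt(5541) ≈ -21115.0 - 148.88*I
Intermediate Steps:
-21115 - sqrt(-2662 - 19502) = -21115 - sqrt(-22164) = -21115 - 2*I*sqrt(5541)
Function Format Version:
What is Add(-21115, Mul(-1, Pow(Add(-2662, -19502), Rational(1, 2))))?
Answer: Add(-21115, Mul(-2, I, Pow(5541, Rational(1, 2)))) ≈ Add(-21115., Mul(-148.88, I))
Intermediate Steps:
Add(-21115, Mul(-1, Pow(Add(-2662, -19502), Rational(1, 2)))) = Add(-21115, Mul(-1, Pow(-22164, Rational(1, 2)))) = Add(-21115, Mul(-1, Mul(2, I, Pow(5541, Rational(1, 2))))) = Add(-21115, Mul(-2, I, Pow(5541, Rational(1, 2))))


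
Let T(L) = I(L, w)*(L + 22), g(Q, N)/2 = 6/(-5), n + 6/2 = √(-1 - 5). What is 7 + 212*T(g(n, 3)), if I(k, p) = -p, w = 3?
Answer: -62293/5 ≈ -12459.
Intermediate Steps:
n = -3 + I*√6 (n = -3 + √(-1 - 5) = -3 + √(-6) = -3 + I*√6 ≈ -3.0 + 2.4495*I)
g(Q, N) = -12/5 (g(Q, N) = 2*(6/(-5)) = 2*(6*(-⅕)) = 2*(-6/5) = -12/5)
T(L) = -66 - 3*L (T(L) = (-1*3)*(L + 22) = -3*(22 + L) = -66 - 3*L)
7 + 212*T(g(n, 3)) = 7 + 212*(-66 - 3*(-12/5)) = 7 + 212*(-66 + 36/5) = 7 + 212*(-294/5) = 7 - 62328/5 = -62293/5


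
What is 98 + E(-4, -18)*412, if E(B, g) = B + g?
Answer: -8966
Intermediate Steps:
98 + E(-4, -18)*412 = 98 + (-4 - 18)*412 = 98 - 22*412 = 98 - 9064 = -8966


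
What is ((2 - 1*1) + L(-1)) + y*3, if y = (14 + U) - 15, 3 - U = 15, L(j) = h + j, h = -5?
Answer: -44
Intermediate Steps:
L(j) = -5 + j
U = -12 (U = 3 - 1*15 = 3 - 15 = -12)
y = -13 (y = (14 - 12) - 15 = 2 - 15 = -13)
((2 - 1*1) + L(-1)) + y*3 = ((2 - 1*1) + (-5 - 1)) - 13*3 = ((2 - 1) - 6) - 39 = (1 - 6) - 39 = -5 - 39 = -44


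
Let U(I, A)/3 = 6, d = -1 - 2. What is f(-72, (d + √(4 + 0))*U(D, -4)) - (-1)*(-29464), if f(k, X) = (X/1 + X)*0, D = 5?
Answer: -29464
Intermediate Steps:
d = -3
U(I, A) = 18 (U(I, A) = 3*6 = 18)
f(k, X) = 0 (f(k, X) = (X*1 + X)*0 = (X + X)*0 = (2*X)*0 = 0)
f(-72, (d + √(4 + 0))*U(D, -4)) - (-1)*(-29464) = 0 - (-1)*(-29464) = 0 - 1*29464 = 0 - 29464 = -29464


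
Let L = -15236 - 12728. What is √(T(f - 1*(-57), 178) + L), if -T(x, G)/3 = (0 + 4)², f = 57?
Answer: 2*I*√7003 ≈ 167.37*I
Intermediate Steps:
T(x, G) = -48 (T(x, G) = -3*(0 + 4)² = -3*4² = -3*16 = -48)
L = -27964
√(T(f - 1*(-57), 178) + L) = √(-48 - 27964) = √(-28012) = 2*I*√7003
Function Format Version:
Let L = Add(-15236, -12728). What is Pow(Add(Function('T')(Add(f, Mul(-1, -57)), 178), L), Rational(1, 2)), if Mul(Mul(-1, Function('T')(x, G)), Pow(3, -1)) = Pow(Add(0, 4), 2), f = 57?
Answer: Mul(2, I, Pow(7003, Rational(1, 2))) ≈ Mul(167.37, I)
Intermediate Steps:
Function('T')(x, G) = -48 (Function('T')(x, G) = Mul(-3, Pow(Add(0, 4), 2)) = Mul(-3, Pow(4, 2)) = Mul(-3, 16) = -48)
L = -27964
Pow(Add(Function('T')(Add(f, Mul(-1, -57)), 178), L), Rational(1, 2)) = Pow(Add(-48, -27964), Rational(1, 2)) = Pow(-28012, Rational(1, 2)) = Mul(2, I, Pow(7003, Rational(1, 2)))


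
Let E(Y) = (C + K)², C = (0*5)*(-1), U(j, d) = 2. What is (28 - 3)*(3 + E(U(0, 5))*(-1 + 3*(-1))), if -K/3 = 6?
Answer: -32325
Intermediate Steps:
K = -18 (K = -3*6 = -18)
C = 0 (C = 0*(-1) = 0)
E(Y) = 324 (E(Y) = (0 - 18)² = (-18)² = 324)
(28 - 3)*(3 + E(U(0, 5))*(-1 + 3*(-1))) = (28 - 3)*(3 + 324*(-1 + 3*(-1))) = 25*(3 + 324*(-1 - 3)) = 25*(3 + 324*(-4)) = 25*(3 - 1296) = 25*(-1293) = -32325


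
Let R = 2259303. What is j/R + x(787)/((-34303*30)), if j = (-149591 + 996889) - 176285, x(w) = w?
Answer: 229584898903/775008708090 ≈ 0.29624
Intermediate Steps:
j = 671013 (j = 847298 - 176285 = 671013)
j/R + x(787)/((-34303*30)) = 671013/2259303 + 787/((-34303*30)) = 671013*(1/2259303) + 787/(-1029090) = 223671/753101 + 787*(-1/1029090) = 223671/753101 - 787/1029090 = 229584898903/775008708090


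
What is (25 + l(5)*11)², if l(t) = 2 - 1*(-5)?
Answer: 10404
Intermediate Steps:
l(t) = 7 (l(t) = 2 + 5 = 7)
(25 + l(5)*11)² = (25 + 7*11)² = (25 + 77)² = 102² = 10404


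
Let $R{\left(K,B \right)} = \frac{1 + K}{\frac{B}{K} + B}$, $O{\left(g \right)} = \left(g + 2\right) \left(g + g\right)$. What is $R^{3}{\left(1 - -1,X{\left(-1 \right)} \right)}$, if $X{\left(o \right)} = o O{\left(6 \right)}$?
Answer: $- \frac{1}{110592} \approx -9.0422 \cdot 10^{-6}$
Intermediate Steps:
$O{\left(g \right)} = 2 g \left(2 + g\right)$ ($O{\left(g \right)} = \left(2 + g\right) 2 g = 2 g \left(2 + g\right)$)
$X{\left(o \right)} = 96 o$ ($X{\left(o \right)} = o 2 \cdot 6 \left(2 + 6\right) = o 2 \cdot 6 \cdot 8 = o 96 = 96 o$)
$R{\left(K,B \right)} = \frac{1 + K}{B + \frac{B}{K}}$
$R^{3}{\left(1 - -1,X{\left(-1 \right)} \right)} = \left(\frac{1 - -1}{96 \left(-1\right)}\right)^{3} = \left(\frac{1 + 1}{-96}\right)^{3} = \left(2 \left(- \frac{1}{96}\right)\right)^{3} = \left(- \frac{1}{48}\right)^{3} = - \frac{1}{110592}$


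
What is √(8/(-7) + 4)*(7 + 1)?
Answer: 16*√35/7 ≈ 13.522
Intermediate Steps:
√(8/(-7) + 4)*(7 + 1) = √(8*(-⅐) + 4)*8 = √(-8/7 + 4)*8 = √(20/7)*8 = (2*√35/7)*8 = 16*√35/7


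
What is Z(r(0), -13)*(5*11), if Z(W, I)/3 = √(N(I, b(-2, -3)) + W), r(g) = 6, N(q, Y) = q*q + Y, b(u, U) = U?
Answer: 330*√43 ≈ 2164.0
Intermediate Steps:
N(q, Y) = Y + q² (N(q, Y) = q² + Y = Y + q²)
Z(W, I) = 3*√(-3 + W + I²) (Z(W, I) = 3*√((-3 + I²) + W) = 3*√(-3 + W + I²))
Z(r(0), -13)*(5*11) = (3*√(-3 + 6 + (-13)²))*(5*11) = (3*√(-3 + 6 + 169))*55 = (3*√172)*55 = (3*(2*√43))*55 = (6*√43)*55 = 330*√43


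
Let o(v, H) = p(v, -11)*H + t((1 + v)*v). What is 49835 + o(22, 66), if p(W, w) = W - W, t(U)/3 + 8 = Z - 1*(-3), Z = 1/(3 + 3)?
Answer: 99641/2 ≈ 49821.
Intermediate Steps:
Z = ⅙ (Z = 1/6 = ⅙ ≈ 0.16667)
t(U) = -29/2 (t(U) = -24 + 3*(⅙ - 1*(-3)) = -24 + 3*(⅙ + 3) = -24 + 3*(19/6) = -24 + 19/2 = -29/2)
p(W, w) = 0
o(v, H) = -29/2 (o(v, H) = 0*H - 29/2 = 0 - 29/2 = -29/2)
49835 + o(22, 66) = 49835 - 29/2 = 99641/2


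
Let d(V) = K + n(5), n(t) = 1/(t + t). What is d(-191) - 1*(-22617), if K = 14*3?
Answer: 226591/10 ≈ 22659.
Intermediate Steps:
K = 42
n(t) = 1/(2*t)
d(V) = 421/10 (d(V) = 42 + (½)/5 = 42 + (½)*(⅕) = 42 + ⅒ = 421/10)
d(-191) - 1*(-22617) = 421/10 - 1*(-22617) = 421/10 + 22617 = 226591/10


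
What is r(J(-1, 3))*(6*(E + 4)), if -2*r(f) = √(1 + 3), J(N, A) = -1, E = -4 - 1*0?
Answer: 0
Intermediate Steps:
E = -4 (E = -4 + 0 = -4)
r(f) = -1 (r(f) = -√(1 + 3)/2 = -√4/2 = -½*2 = -1)
r(J(-1, 3))*(6*(E + 4)) = -6*(-4 + 4) = -6*0 = -1*0 = 0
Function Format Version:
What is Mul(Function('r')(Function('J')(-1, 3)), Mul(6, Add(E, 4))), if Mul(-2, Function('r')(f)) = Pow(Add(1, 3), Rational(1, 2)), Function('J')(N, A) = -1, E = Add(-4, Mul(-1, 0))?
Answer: 0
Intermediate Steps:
E = -4 (E = Add(-4, 0) = -4)
Function('r')(f) = -1 (Function('r')(f) = Mul(Rational(-1, 2), Pow(Add(1, 3), Rational(1, 2))) = Mul(Rational(-1, 2), Pow(4, Rational(1, 2))) = Mul(Rational(-1, 2), 2) = -1)
Mul(Function('r')(Function('J')(-1, 3)), Mul(6, Add(E, 4))) = Mul(-1, Mul(6, Add(-4, 4))) = Mul(-1, Mul(6, 0)) = Mul(-1, 0) = 0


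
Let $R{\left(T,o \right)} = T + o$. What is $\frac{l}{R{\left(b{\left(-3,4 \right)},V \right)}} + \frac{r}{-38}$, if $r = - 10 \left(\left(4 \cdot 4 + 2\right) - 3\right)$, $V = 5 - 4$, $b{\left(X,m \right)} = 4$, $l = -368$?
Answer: $- \frac{6617}{95} \approx -69.653$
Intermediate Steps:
$V = 1$
$r = -150$ ($r = - 10 \left(\left(16 + 2\right) - 3\right) = - 10 \left(18 - 3\right) = \left(-10\right) 15 = -150$)
$\frac{l}{R{\left(b{\left(-3,4 \right)},V \right)}} + \frac{r}{-38} = - \frac{368}{4 + 1} - \frac{150}{-38} = - \frac{368}{5} - - \frac{75}{19} = \left(-368\right) \frac{1}{5} + \frac{75}{19} = - \frac{368}{5} + \frac{75}{19} = - \frac{6617}{95}$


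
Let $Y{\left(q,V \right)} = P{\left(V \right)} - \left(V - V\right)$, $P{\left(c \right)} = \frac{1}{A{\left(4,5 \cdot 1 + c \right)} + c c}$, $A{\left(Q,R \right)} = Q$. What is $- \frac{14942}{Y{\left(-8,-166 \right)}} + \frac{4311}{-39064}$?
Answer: $- \frac{16086614581591}{39064} \approx -4.118 \cdot 10^{8}$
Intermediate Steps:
$P{\left(c \right)} = \frac{1}{4 + c^{2}}$ ($P{\left(c \right)} = \frac{1}{4 + c c} = \frac{1}{4 + c^{2}}$)
$Y{\left(q,V \right)} = \frac{1}{4 + V^{2}}$ ($Y{\left(q,V \right)} = \frac{1}{4 + V^{2}} - \left(V - V\right) = \frac{1}{4 + V^{2}} - 0 = \frac{1}{4 + V^{2}} + 0 = \frac{1}{4 + V^{2}}$)
$- \frac{14942}{Y{\left(-8,-166 \right)}} + \frac{4311}{-39064} = - \frac{14942}{\frac{1}{4 + \left(-166\right)^{2}}} + \frac{4311}{-39064} = - \frac{14942}{\frac{1}{4 + 27556}} + 4311 \left(- \frac{1}{39064}\right) = - \frac{14942}{\frac{1}{27560}} - \frac{4311}{39064} = - 14942 \frac{1}{\frac{1}{27560}} - \frac{4311}{39064} = \left(-14942\right) 27560 - \frac{4311}{39064} = -411801520 - \frac{4311}{39064} = - \frac{16086614581591}{39064}$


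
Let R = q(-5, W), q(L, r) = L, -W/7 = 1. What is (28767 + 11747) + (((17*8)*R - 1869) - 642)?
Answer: 37323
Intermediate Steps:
W = -7 (W = -7*1 = -7)
R = -5
(28767 + 11747) + (((17*8)*R - 1869) - 642) = (28767 + 11747) + (((17*8)*(-5) - 1869) - 642) = 40514 + ((136*(-5) - 1869) - 642) = 40514 + ((-680 - 1869) - 642) = 40514 + (-2549 - 642) = 40514 - 3191 = 37323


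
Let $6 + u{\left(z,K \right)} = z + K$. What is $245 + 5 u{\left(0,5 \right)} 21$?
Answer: $140$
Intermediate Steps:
$u{\left(z,K \right)} = -6 + K + z$ ($u{\left(z,K \right)} = -6 + \left(z + K\right) = -6 + \left(K + z\right) = -6 + K + z$)
$245 + 5 u{\left(0,5 \right)} 21 = 245 + 5 \left(-6 + 5 + 0\right) 21 = 245 + 5 \left(\left(-1\right) 21\right) = 245 + 5 \left(-21\right) = 245 - 105 = 140$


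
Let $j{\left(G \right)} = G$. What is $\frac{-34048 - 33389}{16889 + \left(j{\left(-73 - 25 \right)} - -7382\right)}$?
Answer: $- \frac{67437}{24173} \approx -2.7898$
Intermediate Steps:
$\frac{-34048 - 33389}{16889 + \left(j{\left(-73 - 25 \right)} - -7382\right)} = \frac{-34048 - 33389}{16889 - -7284} = - \frac{67437}{16889 + \left(-98 + 7382\right)} = - \frac{67437}{16889 + 7284} = - \frac{67437}{24173}$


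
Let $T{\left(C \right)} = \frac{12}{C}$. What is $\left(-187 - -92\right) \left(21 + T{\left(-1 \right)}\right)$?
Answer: $-855$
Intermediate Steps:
$\left(-187 - -92\right) \left(21 + T{\left(-1 \right)}\right) = \left(-187 - -92\right) \left(21 + \frac{12}{-1}\right) = \left(-187 + 92\right) \left(21 + 12 \left(-1\right)\right) = - 95 \left(21 - 12\right) = \left(-95\right) 9 = -855$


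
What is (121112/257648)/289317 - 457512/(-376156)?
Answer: 96886024277507/79657387488798 ≈ 1.2163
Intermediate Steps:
(121112/257648)/289317 - 457512/(-376156) = (121112*(1/257648))*(1/289317) - 457512*(-1/376156) = (15139/32206)*(1/289317) + 10398/8549 = 15139/9317743302 + 10398/8549 = 96886024277507/79657387488798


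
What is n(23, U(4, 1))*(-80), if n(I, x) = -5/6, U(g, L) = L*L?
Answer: 200/3 ≈ 66.667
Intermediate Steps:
U(g, L) = L²
n(I, x) = -⅚ (n(I, x) = -5*⅙ = -⅚)
n(23, U(4, 1))*(-80) = -⅚*(-80) = 200/3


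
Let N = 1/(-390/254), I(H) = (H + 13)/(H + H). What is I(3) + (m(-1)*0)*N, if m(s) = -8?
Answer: 8/3 ≈ 2.6667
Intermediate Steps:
I(H) = (13 + H)/(2*H) (I(H) = (13 + H)/((2*H)) = (13 + H)*(1/(2*H)) = (13 + H)/(2*H))
N = -127/195 (N = 1/(-390*1/254) = 1/(-195/127) = -127/195 ≈ -0.65128)
I(3) + (m(-1)*0)*N = (½)*(13 + 3)/3 - 8*0*(-127/195) = (½)*(⅓)*16 + 0*(-127/195) = 8/3 + 0 = 8/3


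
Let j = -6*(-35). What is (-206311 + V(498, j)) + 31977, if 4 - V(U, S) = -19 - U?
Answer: -173813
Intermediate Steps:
j = 210
V(U, S) = 23 + U (V(U, S) = 4 - (-19 - U) = 4 + (19 + U) = 23 + U)
(-206311 + V(498, j)) + 31977 = (-206311 + (23 + 498)) + 31977 = (-206311 + 521) + 31977 = -205790 + 31977 = -173813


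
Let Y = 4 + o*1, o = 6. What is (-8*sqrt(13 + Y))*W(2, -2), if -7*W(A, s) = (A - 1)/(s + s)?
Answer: -2*sqrt(23)/7 ≈ -1.3702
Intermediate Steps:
W(A, s) = -(-1 + A)/(14*s) (W(A, s) = -(A - 1)/(7*(s + s)) = -(-1 + A)/(7*(2*s)) = -(-1 + A)*1/(2*s)/7 = -(-1 + A)/(14*s))
Y = 10 (Y = 4 + 6*1 = 4 + 6 = 10)
(-8*sqrt(13 + Y))*W(2, -2) = (-8*sqrt(13 + 10))*((1/14)*(1 - 1*2)/(-2)) = (-8*sqrt(23))*((1/14)*(-1/2)*(1 - 2)) = (-8*sqrt(23))*((1/14)*(-1/2)*(-1)) = -8*sqrt(23)*(1/28) = -2*sqrt(23)/7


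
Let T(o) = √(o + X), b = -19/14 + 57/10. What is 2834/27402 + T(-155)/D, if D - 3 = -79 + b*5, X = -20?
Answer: 1417/13701 - 7*I*√7/76 ≈ 0.10342 - 0.24369*I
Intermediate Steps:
b = 152/35 (b = -19*1/14 + 57*(⅒) = -19/14 + 57/10 = 152/35 ≈ 4.3429)
T(o) = √(-20 + o) (T(o) = √(o - 20) = √(-20 + o))
D = -380/7 (D = 3 + (-79 + (152/35)*5) = 3 + (-79 + 152/7) = 3 - 401/7 = -380/7 ≈ -54.286)
2834/27402 + T(-155)/D = 2834/27402 + √(-20 - 155)/(-380/7) = 2834*(1/27402) + √(-175)*(-7/380) = 1417/13701 + (5*I*√7)*(-7/380) = 1417/13701 - 7*I*√7/76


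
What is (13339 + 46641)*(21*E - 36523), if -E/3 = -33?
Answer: -2065951120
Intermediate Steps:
E = 99 (E = -3*(-33) = 99)
(13339 + 46641)*(21*E - 36523) = (13339 + 46641)*(21*99 - 36523) = 59980*(2079 - 36523) = 59980*(-34444) = -2065951120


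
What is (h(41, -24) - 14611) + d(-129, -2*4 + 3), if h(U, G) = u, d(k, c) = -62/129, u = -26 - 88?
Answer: -1899587/129 ≈ -14725.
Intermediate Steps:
u = -114
d(k, c) = -62/129 (d(k, c) = -62*1/129 = -62/129)
h(U, G) = -114
(h(41, -24) - 14611) + d(-129, -2*4 + 3) = (-114 - 14611) - 62/129 = -14725 - 62/129 = -1899587/129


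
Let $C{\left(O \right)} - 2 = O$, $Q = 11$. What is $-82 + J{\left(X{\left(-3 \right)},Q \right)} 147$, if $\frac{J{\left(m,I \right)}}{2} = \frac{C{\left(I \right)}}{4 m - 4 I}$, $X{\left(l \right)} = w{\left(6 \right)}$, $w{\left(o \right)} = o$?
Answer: $- \frac{2731}{10} \approx -273.1$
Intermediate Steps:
$C{\left(O \right)} = 2 + O$
$X{\left(l \right)} = 6$
$J{\left(m,I \right)} = \frac{2 \left(2 + I\right)}{- 4 I + 4 m}$ ($J{\left(m,I \right)} = 2 \frac{2 + I}{4 m - 4 I} = 2 \frac{2 + I}{- 4 I + 4 m} = \frac{2 \left(2 + I\right)}{- 4 I + 4 m}$)
$-82 + J{\left(X{\left(-3 \right)},Q \right)} 147 = -82 + \frac{1 + \frac{1}{2} \cdot 11}{6 - 11} \cdot 147 = -82 + \frac{1 + \frac{11}{2}}{6 - 11} \cdot 147 = -82 + \frac{1}{-5} \cdot \frac{13}{2} \cdot 147 = -82 + \left(- \frac{1}{5}\right) \frac{13}{2} \cdot 147 = -82 - \frac{1911}{10} = - \frac{2731}{10}$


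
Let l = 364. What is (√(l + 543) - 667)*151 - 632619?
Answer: -733336 + 151*√907 ≈ -7.2879e+5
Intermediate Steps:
(√(l + 543) - 667)*151 - 632619 = (√(364 + 543) - 667)*151 - 632619 = (√907 - 667)*151 - 632619 = (-667 + √907)*151 - 632619 = (-100717 + 151*√907) - 632619 = -733336 + 151*√907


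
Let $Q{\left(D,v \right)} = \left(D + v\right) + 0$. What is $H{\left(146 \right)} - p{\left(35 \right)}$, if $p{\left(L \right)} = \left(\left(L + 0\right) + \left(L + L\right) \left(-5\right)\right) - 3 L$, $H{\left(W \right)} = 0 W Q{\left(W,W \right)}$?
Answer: $420$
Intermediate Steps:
$Q{\left(D,v \right)} = D + v$
$H{\left(W \right)} = 0$ ($H{\left(W \right)} = 0 W \left(W + W\right) = 0 \cdot 2 W = 0$)
$p{\left(L \right)} = - 12 L$ ($p{\left(L \right)} = \left(L + 2 L \left(-5\right)\right) - 3 L = \left(L - 10 L\right) - 3 L = - 9 L - 3 L = - 12 L$)
$H{\left(146 \right)} - p{\left(35 \right)} = 0 - \left(-12\right) 35 = 0 - -420 = 0 + 420 = 420$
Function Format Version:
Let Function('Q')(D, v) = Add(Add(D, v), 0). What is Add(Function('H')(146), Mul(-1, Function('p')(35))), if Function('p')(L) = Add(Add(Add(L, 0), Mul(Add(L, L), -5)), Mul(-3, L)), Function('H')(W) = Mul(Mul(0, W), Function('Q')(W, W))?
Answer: 420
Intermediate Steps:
Function('Q')(D, v) = Add(D, v)
Function('H')(W) = 0 (Function('H')(W) = Mul(Mul(0, W), Add(W, W)) = Mul(0, Mul(2, W)) = 0)
Function('p')(L) = Mul(-12, L) (Function('p')(L) = Add(Add(L, Mul(Mul(2, L), -5)), Mul(-3, L)) = Add(Add(L, Mul(-10, L)), Mul(-3, L)) = Add(Mul(-9, L), Mul(-3, L)) = Mul(-12, L))
Add(Function('H')(146), Mul(-1, Function('p')(35))) = Add(0, Mul(-1, Mul(-12, 35))) = Add(0, Mul(-1, -420)) = Add(0, 420) = 420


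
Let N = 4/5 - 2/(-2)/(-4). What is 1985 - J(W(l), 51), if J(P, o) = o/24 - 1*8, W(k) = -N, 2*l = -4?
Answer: 15927/8 ≈ 1990.9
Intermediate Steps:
l = -2 (l = (½)*(-4) = -2)
N = 11/20 (N = 4*(⅕) - 2*(-½)*(-¼) = ⅘ + 1*(-¼) = ⅘ - ¼ = 11/20 ≈ 0.55000)
W(k) = -11/20 (W(k) = -1*11/20 = -11/20)
J(P, o) = -8 + o/24 (J(P, o) = o*(1/24) - 8 = o/24 - 8 = -8 + o/24)
1985 - J(W(l), 51) = 1985 - (-8 + (1/24)*51) = 1985 - (-8 + 17/8) = 1985 - 1*(-47/8) = 1985 + 47/8 = 15927/8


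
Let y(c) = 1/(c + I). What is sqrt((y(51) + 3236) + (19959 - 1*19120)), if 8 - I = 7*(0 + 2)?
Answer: 4*sqrt(57305)/15 ≈ 63.836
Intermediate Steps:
I = -6 (I = 8 - 7*(0 + 2) = 8 - 7*2 = 8 - 1*14 = 8 - 14 = -6)
y(c) = 1/(-6 + c) (y(c) = 1/(c - 6) = 1/(-6 + c))
sqrt((y(51) + 3236) + (19959 - 1*19120)) = sqrt((1/(-6 + 51) + 3236) + (19959 - 1*19120)) = sqrt((1/45 + 3236) + (19959 - 19120)) = sqrt((1/45 + 3236) + 839) = sqrt(145621/45 + 839) = sqrt(183376/45) = 4*sqrt(57305)/15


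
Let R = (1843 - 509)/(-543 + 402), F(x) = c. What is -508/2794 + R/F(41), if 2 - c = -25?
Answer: -22288/41877 ≈ -0.53223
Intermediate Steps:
c = 27 (c = 2 - 1*(-25) = 2 + 25 = 27)
F(x) = 27
R = -1334/141 (R = 1334/(-141) = 1334*(-1/141) = -1334/141 ≈ -9.4610)
-508/2794 + R/F(41) = -508/2794 - 1334/141/27 = -508*1/2794 - 1334/141*1/27 = -2/11 - 1334/3807 = -22288/41877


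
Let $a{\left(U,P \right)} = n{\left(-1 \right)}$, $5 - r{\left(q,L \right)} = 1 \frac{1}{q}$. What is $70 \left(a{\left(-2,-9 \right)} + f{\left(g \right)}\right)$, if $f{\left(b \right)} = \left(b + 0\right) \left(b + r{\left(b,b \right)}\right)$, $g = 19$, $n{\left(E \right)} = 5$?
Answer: $32200$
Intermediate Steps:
$r{\left(q,L \right)} = 5 - \frac{1}{q}$ ($r{\left(q,L \right)} = 5 - 1 \frac{1}{q} = 5 - \frac{1}{q}$)
$f{\left(b \right)} = b \left(5 + b - \frac{1}{b}\right)$ ($f{\left(b \right)} = \left(b + 0\right) \left(b + \left(5 - \frac{1}{b}\right)\right) = b \left(5 + b - \frac{1}{b}\right)$)
$a{\left(U,P \right)} = 5$
$70 \left(a{\left(-2,-9 \right)} + f{\left(g \right)}\right) = 70 \left(5 + \left(-1 + 19^{2} + 5 \cdot 19\right)\right) = 70 \left(5 + \left(-1 + 361 + 95\right)\right) = 70 \left(5 + 455\right) = 70 \cdot 460 = 32200$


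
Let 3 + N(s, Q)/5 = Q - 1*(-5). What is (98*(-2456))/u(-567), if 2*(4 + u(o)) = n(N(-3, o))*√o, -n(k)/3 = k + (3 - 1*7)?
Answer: 3851008/40840538887 + 36768943008*I*√7/40840538887 ≈ 9.4294e-5 + 2.382*I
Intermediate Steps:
N(s, Q) = 10 + 5*Q (N(s, Q) = -15 + 5*(Q - 1*(-5)) = -15 + 5*(Q + 5) = -15 + 5*(5 + Q) = -15 + (25 + 5*Q) = 10 + 5*Q)
n(k) = 12 - 3*k (n(k) = -3*(k + (3 - 1*7)) = -3*(k + (3 - 7)) = -3*(k - 4) = -3*(-4 + k) = 12 - 3*k)
u(o) = -4 + √o*(-18 - 15*o)/2 (u(o) = -4 + ((12 - 3*(10 + 5*o))*√o)/2 = -4 + ((12 + (-30 - 15*o))*√o)/2 = -4 + ((-18 - 15*o)*√o)/2 = -4 + (√o*(-18 - 15*o))/2 = -4 + √o*(-18 - 15*o)/2)
(98*(-2456))/u(-567) = (98*(-2456))/(-4 + √(-567)*(-9 - 15/2*(-567))) = -240688/(-4 + (9*I*√7)*(-9 + 8505/2)) = -240688/(-4 + (9*I*√7)*(8487/2)) = -240688/(-4 + 76383*I*√7/2)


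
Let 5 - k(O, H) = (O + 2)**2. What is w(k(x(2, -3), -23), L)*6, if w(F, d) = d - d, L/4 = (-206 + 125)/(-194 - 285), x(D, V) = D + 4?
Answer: 0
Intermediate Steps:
x(D, V) = 4 + D
k(O, H) = 5 - (2 + O)**2 (k(O, H) = 5 - (O + 2)**2 = 5 - (2 + O)**2)
L = 324/479 (L = 4*((-206 + 125)/(-194 - 285)) = 4*(-81/(-479)) = 4*(-81*(-1/479)) = 4*(81/479) = 324/479 ≈ 0.67641)
w(F, d) = 0
w(k(x(2, -3), -23), L)*6 = 0*6 = 0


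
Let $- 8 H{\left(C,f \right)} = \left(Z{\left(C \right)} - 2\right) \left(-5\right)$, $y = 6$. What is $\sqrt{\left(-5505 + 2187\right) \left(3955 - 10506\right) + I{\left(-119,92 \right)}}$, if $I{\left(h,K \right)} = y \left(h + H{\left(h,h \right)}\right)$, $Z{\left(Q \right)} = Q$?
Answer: $\frac{\sqrt{86940201}}{2} \approx 4662.1$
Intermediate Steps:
$H{\left(C,f \right)} = - \frac{5}{4} + \frac{5 C}{8}$ ($H{\left(C,f \right)} = - \frac{\left(C - 2\right) \left(-5\right)}{8} = - \frac{\left(-2 + C\right) \left(-5\right)}{8} = - \frac{10 - 5 C}{8} = - \frac{5}{4} + \frac{5 C}{8}$)
$I{\left(h,K \right)} = - \frac{15}{2} + \frac{39 h}{4}$ ($I{\left(h,K \right)} = 6 \left(h + \left(- \frac{5}{4} + \frac{5 h}{8}\right)\right) = 6 \left(- \frac{5}{4} + \frac{13 h}{8}\right) = - \frac{15}{2} + \frac{39 h}{4}$)
$\sqrt{\left(-5505 + 2187\right) \left(3955 - 10506\right) + I{\left(-119,92 \right)}} = \sqrt{\left(-5505 + 2187\right) \left(3955 - 10506\right) + \left(- \frac{15}{2} + \frac{39}{4} \left(-119\right)\right)} = \sqrt{\left(-3318\right) \left(-6551\right) - \frac{4671}{4}} = \sqrt{21736218 - \frac{4671}{4}} = \sqrt{\frac{86940201}{4}} = \frac{\sqrt{86940201}}{2}$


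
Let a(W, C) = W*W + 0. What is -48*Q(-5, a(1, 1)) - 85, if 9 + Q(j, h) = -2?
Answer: 443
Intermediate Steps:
a(W, C) = W² (a(W, C) = W² + 0 = W²)
Q(j, h) = -11 (Q(j, h) = -9 - 2 = -11)
-48*Q(-5, a(1, 1)) - 85 = -48*(-11) - 85 = 528 - 85 = 443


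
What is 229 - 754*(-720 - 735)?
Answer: 1097299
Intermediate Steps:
229 - 754*(-720 - 735) = 229 - 754*(-1455) = 229 + 1097070 = 1097299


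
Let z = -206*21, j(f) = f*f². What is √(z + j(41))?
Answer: √64595 ≈ 254.16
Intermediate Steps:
j(f) = f³
z = -4326
√(z + j(41)) = √(-4326 + 41³) = √(-4326 + 68921) = √64595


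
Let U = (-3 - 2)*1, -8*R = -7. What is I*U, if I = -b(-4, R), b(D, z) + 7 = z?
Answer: -245/8 ≈ -30.625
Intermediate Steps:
R = 7/8 (R = -⅛*(-7) = 7/8 ≈ 0.87500)
b(D, z) = -7 + z
U = -5 (U = -5*1 = -5)
I = 49/8 (I = -(-7 + 7/8) = -1*(-49/8) = 49/8 ≈ 6.1250)
I*U = (49/8)*(-5) = -245/8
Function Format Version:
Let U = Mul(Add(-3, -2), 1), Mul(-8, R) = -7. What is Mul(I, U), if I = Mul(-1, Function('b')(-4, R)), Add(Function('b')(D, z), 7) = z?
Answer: Rational(-245, 8) ≈ -30.625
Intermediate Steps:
R = Rational(7, 8) (R = Mul(Rational(-1, 8), -7) = Rational(7, 8) ≈ 0.87500)
Function('b')(D, z) = Add(-7, z)
U = -5 (U = Mul(-5, 1) = -5)
I = Rational(49, 8) (I = Mul(-1, Add(-7, Rational(7, 8))) = Mul(-1, Rational(-49, 8)) = Rational(49, 8) ≈ 6.1250)
Mul(I, U) = Mul(Rational(49, 8), -5) = Rational(-245, 8)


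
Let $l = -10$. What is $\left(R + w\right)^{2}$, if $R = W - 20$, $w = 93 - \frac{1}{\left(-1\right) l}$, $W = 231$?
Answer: $\frac{9235521}{100} \approx 92355.0$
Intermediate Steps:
$w = \frac{929}{10}$ ($w = 93 - \frac{1}{\left(-1\right) \left(-10\right)} = 93 - \frac{1}{10} = \frac{929}{10} \approx 92.9$)
$R = 211$ ($R = 231 - 20 = 211$)
$\left(R + w\right)^{2} = \left(211 + \frac{929}{10}\right)^{2} = \left(\frac{3039}{10}\right)^{2} = \frac{9235521}{100}$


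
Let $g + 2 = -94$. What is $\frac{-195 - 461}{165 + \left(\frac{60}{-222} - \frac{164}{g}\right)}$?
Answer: $- \frac{582528}{147797} \approx -3.9414$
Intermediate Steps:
$g = -96$ ($g = -2 - 94 = -96$)
$\frac{-195 - 461}{165 + \left(\frac{60}{-222} - \frac{164}{g}\right)} = \frac{-195 - 461}{165 + \left(\frac{60}{-222} - \frac{164}{-96}\right)} = - \frac{656}{165 + \left(60 \left(- \frac{1}{222}\right) - - \frac{41}{24}\right)} = - \frac{656}{165 + \left(- \frac{10}{37} + \frac{41}{24}\right)} = - \frac{656}{165 + \frac{1277}{888}} = - \frac{656}{\frac{147797}{888}} = \left(-656\right) \frac{888}{147797} = - \frac{582528}{147797}$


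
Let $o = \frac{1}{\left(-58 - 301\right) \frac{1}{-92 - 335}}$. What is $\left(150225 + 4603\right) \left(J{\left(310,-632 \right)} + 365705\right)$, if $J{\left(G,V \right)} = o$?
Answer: $\frac{20327139284216}{359} \approx 5.6622 \cdot 10^{10}$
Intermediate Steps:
$o = \frac{427}{359}$ ($o = \frac{1}{\left(-359\right) \frac{1}{-427}} = \frac{1}{\left(-359\right) \left(- \frac{1}{427}\right)} = \frac{1}{\frac{359}{427}} = \frac{427}{359} \approx 1.1894$)
$J{\left(G,V \right)} = \frac{427}{359}$
$\left(150225 + 4603\right) \left(J{\left(310,-632 \right)} + 365705\right) = \left(150225 + 4603\right) \left(\frac{427}{359} + 365705\right) = 154828 \cdot \frac{131288522}{359} = \frac{20327139284216}{359}$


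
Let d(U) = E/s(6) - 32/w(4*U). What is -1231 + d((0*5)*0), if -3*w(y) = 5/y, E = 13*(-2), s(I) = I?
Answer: -3706/3 ≈ -1235.3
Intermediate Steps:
E = -26
w(y) = -5/(3*y)
d(U) = -13/3 + 384*U/5 (d(U) = -26/6 - 32*(-12*U/5) = -26*⅙ - 32*(-12*U/5) = -13/3 - 32*(-12*U/5) = -13/3 - (-384)*U/5 = -13/3 + 384*U/5)
-1231 + d((0*5)*0) = -1231 + (-13/3 + 384*((0*5)*0)/5) = -1231 + (-13/3 + 384*(0*0)/5) = -1231 + (-13/3 + (384/5)*0) = -1231 + (-13/3 + 0) = -1231 - 13/3 = -3706/3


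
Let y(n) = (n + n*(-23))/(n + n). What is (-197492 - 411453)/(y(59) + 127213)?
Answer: -608945/127202 ≈ -4.7872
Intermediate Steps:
y(n) = -11 (y(n) = (n - 23*n)/((2*n)) = (-22*n)*(1/(2*n)) = -11)
(-197492 - 411453)/(y(59) + 127213) = (-197492 - 411453)/(-11 + 127213) = -608945/127202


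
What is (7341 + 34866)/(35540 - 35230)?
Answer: 42207/310 ≈ 136.15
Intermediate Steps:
(7341 + 34866)/(35540 - 35230) = 42207/310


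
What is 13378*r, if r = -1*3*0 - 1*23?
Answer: -307694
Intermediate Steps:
r = -23 (r = -3*0 - 23 = 0 - 23 = -23)
13378*r = 13378*(-23) = -307694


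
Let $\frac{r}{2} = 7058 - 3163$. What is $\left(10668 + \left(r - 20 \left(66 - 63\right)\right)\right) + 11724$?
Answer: $30122$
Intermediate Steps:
$r = 7790$ ($r = 2 \left(7058 - 3163\right) = 2 \cdot 3895 = 7790$)
$\left(10668 + \left(r - 20 \left(66 - 63\right)\right)\right) + 11724 = \left(10668 + \left(7790 - 20 \left(66 - 63\right)\right)\right) + 11724 = \left(10668 + \left(7790 - 20 \cdot 3\right)\right) + 11724 = \left(10668 + \left(7790 - 60\right)\right) + 11724 = \left(10668 + 7730\right) + 11724 = 18398 + 11724 = 30122$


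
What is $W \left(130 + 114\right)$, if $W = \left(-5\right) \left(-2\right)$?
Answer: $2440$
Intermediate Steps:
$W = 10$
$W \left(130 + 114\right) = 10 \left(130 + 114\right) = 10 \cdot 244 = 2440$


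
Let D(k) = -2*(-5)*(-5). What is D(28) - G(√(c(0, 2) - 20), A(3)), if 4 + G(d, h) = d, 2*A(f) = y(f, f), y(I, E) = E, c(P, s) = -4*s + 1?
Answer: -46 - 3*I*√3 ≈ -46.0 - 5.1962*I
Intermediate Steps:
c(P, s) = 1 - 4*s
D(k) = -50 (D(k) = 10*(-5) = -50)
A(f) = f/2
G(d, h) = -4 + d
D(28) - G(√(c(0, 2) - 20), A(3)) = -50 - (-4 + √((1 - 4*2) - 20)) = -50 - (-4 + √((1 - 8) - 20)) = -50 - (-4 + √(-7 - 20)) = -50 - (-4 + √(-27)) = -50 - (-4 + 3*I*√3) = -50 + (4 - 3*I*√3) = -46 - 3*I*√3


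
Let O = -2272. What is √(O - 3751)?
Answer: I*√6023 ≈ 77.608*I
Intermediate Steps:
√(O - 3751) = √(-2272 - 3751) = √(-6023) = I*√6023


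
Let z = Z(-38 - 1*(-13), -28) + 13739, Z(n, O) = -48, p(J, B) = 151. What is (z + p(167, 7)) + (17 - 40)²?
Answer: 14371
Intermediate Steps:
z = 13691 (z = -48 + 13739 = 13691)
(z + p(167, 7)) + (17 - 40)² = (13691 + 151) + (17 - 40)² = 13842 + (-23)² = 13842 + 529 = 14371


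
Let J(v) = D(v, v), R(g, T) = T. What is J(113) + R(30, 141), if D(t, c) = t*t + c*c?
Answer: 25679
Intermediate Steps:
D(t, c) = c**2 + t**2 (D(t, c) = t**2 + c**2 = c**2 + t**2)
J(v) = 2*v**2 (J(v) = v**2 + v**2 = 2*v**2)
J(113) + R(30, 141) = 2*113**2 + 141 = 2*12769 + 141 = 25538 + 141 = 25679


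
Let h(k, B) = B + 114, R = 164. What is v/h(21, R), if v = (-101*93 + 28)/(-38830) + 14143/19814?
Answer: 18368270/5347174459 ≈ 0.0034351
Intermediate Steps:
h(k, B) = 114 + B
v = 36736540/38468881 (v = (-9393 + 28)*(-1/38830) + 14143*(1/19814) = -9365*(-1/38830) + 14143/19814 = 1873/7766 + 14143/19814 = 36736540/38468881 ≈ 0.95497)
v/h(21, R) = 36736540/(38468881*(114 + 164)) = (36736540/38468881)/278 = (36736540/38468881)*(1/278) = 18368270/5347174459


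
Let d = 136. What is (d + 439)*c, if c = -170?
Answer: -97750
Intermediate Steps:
(d + 439)*c = (136 + 439)*(-170) = 575*(-170) = -97750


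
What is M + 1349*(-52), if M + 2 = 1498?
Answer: -68652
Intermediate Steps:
M = 1496 (M = -2 + 1498 = 1496)
M + 1349*(-52) = 1496 + 1349*(-52) = 1496 - 70148 = -68652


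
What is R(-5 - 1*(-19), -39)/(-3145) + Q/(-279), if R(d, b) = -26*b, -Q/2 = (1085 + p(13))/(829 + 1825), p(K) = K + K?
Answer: -371922167/1164382785 ≈ -0.31942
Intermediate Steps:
p(K) = 2*K
Q = -1111/1327 (Q = -2*(1085 + 2*13)/(829 + 1825) = -2*(1085 + 26)/2654 = -2222/2654 = -2*1111/2654 = -1111/1327 ≈ -0.83723)
R(-5 - 1*(-19), -39)/(-3145) + Q/(-279) = -26*(-39)/(-3145) - 1111/1327/(-279) = 1014*(-1/3145) - 1111/1327*(-1/279) = -1014/3145 + 1111/370233 = -371922167/1164382785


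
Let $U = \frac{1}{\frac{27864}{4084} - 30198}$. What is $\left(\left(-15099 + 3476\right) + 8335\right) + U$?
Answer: $- \frac{101353232317}{30825192} \approx -3288.0$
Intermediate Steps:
$U = - \frac{1021}{30825192}$ ($U = \frac{1}{27864 \cdot \frac{1}{4084} - 30198} = \frac{1}{\frac{6966}{1021} - 30198} = \frac{1}{- \frac{30825192}{1021}} = - \frac{1021}{30825192} \approx -3.3122 \cdot 10^{-5}$)
$\left(\left(-15099 + 3476\right) + 8335\right) + U = \left(\left(-15099 + 3476\right) + 8335\right) - \frac{1021}{30825192} = \left(-11623 + 8335\right) - \frac{1021}{30825192} = -3288 - \frac{1021}{30825192} = - \frac{101353232317}{30825192}$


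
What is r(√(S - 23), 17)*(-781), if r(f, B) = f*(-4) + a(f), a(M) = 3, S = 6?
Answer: -2343 + 3124*I*√17 ≈ -2343.0 + 12881.0*I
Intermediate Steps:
r(f, B) = 3 - 4*f (r(f, B) = f*(-4) + 3 = -4*f + 3 = 3 - 4*f)
r(√(S - 23), 17)*(-781) = (3 - 4*√(6 - 23))*(-781) = (3 - 4*I*√17)*(-781) = -2343 + 3124*I*√17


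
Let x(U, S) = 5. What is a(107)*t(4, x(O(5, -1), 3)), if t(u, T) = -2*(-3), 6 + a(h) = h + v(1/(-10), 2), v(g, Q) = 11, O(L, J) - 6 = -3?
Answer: 672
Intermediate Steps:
O(L, J) = 3 (O(L, J) = 6 - 3 = 3)
a(h) = 5 + h (a(h) = -6 + (h + 11) = -6 + (11 + h) = 5 + h)
t(u, T) = 6
a(107)*t(4, x(O(5, -1), 3)) = (5 + 107)*6 = 112*6 = 672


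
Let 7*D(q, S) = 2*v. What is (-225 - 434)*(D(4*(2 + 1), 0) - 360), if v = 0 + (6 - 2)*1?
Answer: 1655408/7 ≈ 2.3649e+5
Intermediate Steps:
v = 4 (v = 0 + 4*1 = 0 + 4 = 4)
D(q, S) = 8/7 (D(q, S) = (2*4)/7 = (⅐)*8 = 8/7)
(-225 - 434)*(D(4*(2 + 1), 0) - 360) = (-225 - 434)*(8/7 - 360) = -659*(-2512/7) = 1655408/7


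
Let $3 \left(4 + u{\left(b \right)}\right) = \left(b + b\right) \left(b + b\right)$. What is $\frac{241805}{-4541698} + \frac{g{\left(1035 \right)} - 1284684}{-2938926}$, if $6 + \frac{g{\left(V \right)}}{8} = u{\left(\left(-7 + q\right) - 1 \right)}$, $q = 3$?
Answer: $\frac{1280574563}{3336372522} \approx 0.38382$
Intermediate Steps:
$u{\left(b \right)} = -4 + \frac{4 b^{2}}{3}$ ($u{\left(b \right)} = -4 + \frac{\left(b + b\right) \left(b + b\right)}{3} = -4 + \frac{2 b 2 b}{3} = -4 + \frac{4 b^{2}}{3}$)
$g{\left(V \right)} = \frac{560}{3}$ ($g{\left(V \right)} = -48 + 8 \left(-4 + \frac{4 \left(\left(-7 + 3\right) - 1\right)^{2}}{3}\right) = -48 + 8 \left(-4 + \frac{4 \left(-4 - 1\right)^{2}}{3}\right) = -48 + 8 \left(-4 + \frac{4 \left(-5\right)^{2}}{3}\right) = -48 + 8 \left(-4 + \frac{4}{3} \cdot 25\right) = -48 + 8 \left(-4 + \frac{100}{3}\right) = -48 + 8 \cdot \frac{88}{3} = -48 + \frac{704}{3} = \frac{560}{3}$)
$\frac{241805}{-4541698} + \frac{g{\left(1035 \right)} - 1284684}{-2938926} = \frac{241805}{-4541698} + \frac{\frac{560}{3} - 1284684}{-2938926} = 241805 \left(- \frac{1}{4541698}\right) + \left(\frac{560}{3} - 1284684\right) \left(- \frac{1}{2938926}\right) = - \frac{685}{12866} - - \frac{113338}{259317} = - \frac{685}{12866} + \frac{113338}{259317} = \frac{1280574563}{3336372522}$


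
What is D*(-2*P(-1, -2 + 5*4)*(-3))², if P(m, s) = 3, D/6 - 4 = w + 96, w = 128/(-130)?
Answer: 12511584/65 ≈ 1.9249e+5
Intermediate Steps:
w = -64/65 (w = 128*(-1/130) = -64/65 ≈ -0.98462)
D = 38616/65 (D = 24 + 6*(-64/65 + 96) = 24 + 6*(6176/65) = 24 + 37056/65 = 38616/65 ≈ 594.09)
D*(-2*P(-1, -2 + 5*4)*(-3))² = 38616*(-2*3*(-3))²/65 = 38616*(-6*(-3))²/65 = (38616/65)*18² = (38616/65)*324 = 12511584/65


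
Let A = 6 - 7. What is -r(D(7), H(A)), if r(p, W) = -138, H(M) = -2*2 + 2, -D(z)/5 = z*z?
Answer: 138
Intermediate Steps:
A = -1
D(z) = -5*z² (D(z) = -5*z*z = -5*z²)
H(M) = -2 (H(M) = -4 + 2 = -2)
-r(D(7), H(A)) = -1*(-138) = 138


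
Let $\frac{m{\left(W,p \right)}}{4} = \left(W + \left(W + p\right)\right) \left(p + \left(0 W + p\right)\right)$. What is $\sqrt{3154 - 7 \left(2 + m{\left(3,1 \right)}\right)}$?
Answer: $2 \sqrt{687} \approx 52.421$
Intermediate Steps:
$m{\left(W,p \right)} = 8 p \left(p + 2 W\right)$ ($m{\left(W,p \right)} = 4 \left(W + \left(W + p\right)\right) \left(p + \left(0 W + p\right)\right) = 4 \left(p + 2 W\right) \left(p + \left(0 + p\right)\right) = 4 \left(p + 2 W\right) \left(p + p\right) = 4 \left(p + 2 W\right) 2 p = 4 \cdot 2 p \left(p + 2 W\right) = 8 p \left(p + 2 W\right)$)
$\sqrt{3154 - 7 \left(2 + m{\left(3,1 \right)}\right)} = \sqrt{3154 - 7 \left(2 + 8 \cdot 1 \left(1 + 2 \cdot 3\right)\right)} = \sqrt{3154 - 7 \left(2 + 8 \cdot 1 \left(1 + 6\right)\right)} = \sqrt{3154 - 7 \left(2 + 8 \cdot 1 \cdot 7\right)} = \sqrt{3154 - 7 \left(2 + 56\right)} = \sqrt{3154 - 406} = \sqrt{2748} = 2 \sqrt{687}$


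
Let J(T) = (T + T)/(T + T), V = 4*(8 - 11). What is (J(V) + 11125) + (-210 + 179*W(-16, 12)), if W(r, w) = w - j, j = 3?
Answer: 12527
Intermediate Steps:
W(r, w) = -3 + w (W(r, w) = w - 1*3 = w - 3 = -3 + w)
V = -12 (V = 4*(-3) = -12)
J(T) = 1 (J(T) = (2*T)/((2*T)) = (2*T)*(1/(2*T)) = 1)
(J(V) + 11125) + (-210 + 179*W(-16, 12)) = (1 + 11125) + (-210 + 179*(-3 + 12)) = 11126 + (-210 + 179*9) = 11126 + (-210 + 1611) = 11126 + 1401 = 12527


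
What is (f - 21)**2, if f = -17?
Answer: 1444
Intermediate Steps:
(f - 21)**2 = (-17 - 21)**2 = (-38)**2 = 1444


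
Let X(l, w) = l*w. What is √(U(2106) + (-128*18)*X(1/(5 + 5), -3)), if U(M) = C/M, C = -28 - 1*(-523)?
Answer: √105167270/390 ≈ 26.295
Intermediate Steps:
C = 495 (C = -28 + 523 = 495)
U(M) = 495/M
√(U(2106) + (-128*18)*X(1/(5 + 5), -3)) = √(495/2106 + (-128*18)*(-3/(5 + 5))) = √(495*(1/2106) - 2304*(-3)/10) = √(55/234 - 1152*(-3)/5) = √(55/234 - 2304*(-3/10)) = √(55/234 + 3456/5) = √(808979/1170) = √105167270/390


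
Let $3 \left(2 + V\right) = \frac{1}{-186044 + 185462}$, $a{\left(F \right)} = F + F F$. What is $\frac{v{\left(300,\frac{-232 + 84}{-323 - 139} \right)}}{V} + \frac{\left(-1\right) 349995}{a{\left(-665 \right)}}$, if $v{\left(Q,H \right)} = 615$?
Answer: $- \frac{13581864141}{44067688} \approx -308.2$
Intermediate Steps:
$a{\left(F \right)} = F + F^{2}$
$V = - \frac{3493}{1746}$ ($V = -2 + \frac{1}{3 \left(-186044 + 185462\right)} = -2 + \frac{1}{3 \left(-582\right)} = -2 + \frac{1}{3} \left(- \frac{1}{582}\right) = -2 - \frac{1}{1746} = - \frac{3493}{1746} \approx -2.0006$)
$\frac{v{\left(300,\frac{-232 + 84}{-323 - 139} \right)}}{V} + \frac{\left(-1\right) 349995}{a{\left(-665 \right)}} = \frac{615}{- \frac{3493}{1746}} + \frac{\left(-1\right) 349995}{\left(-665\right) \left(1 - 665\right)} = 615 \left(- \frac{1746}{3493}\right) - \frac{349995}{\left(-665\right) \left(-664\right)} = - \frac{1073790}{3493} - \frac{349995}{441560} = - \frac{1073790}{3493} - \frac{69999}{88312} = - \frac{13581864141}{44067688}$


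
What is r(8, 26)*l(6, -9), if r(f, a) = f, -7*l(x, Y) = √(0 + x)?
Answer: -8*√6/7 ≈ -2.7994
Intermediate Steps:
l(x, Y) = -√x/7 (l(x, Y) = -√(0 + x)/7 = -√x/7)
r(8, 26)*l(6, -9) = 8*(-√6/7) = -8*√6/7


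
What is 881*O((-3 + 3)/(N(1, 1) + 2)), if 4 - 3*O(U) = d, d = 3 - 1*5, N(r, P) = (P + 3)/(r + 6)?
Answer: 1762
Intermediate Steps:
N(r, P) = (3 + P)/(6 + r)
d = -2 (d = 3 - 5 = -2)
O(U) = 2 (O(U) = 4/3 - ⅓*(-2) = 4/3 + ⅔ = 2)
881*O((-3 + 3)/(N(1, 1) + 2)) = 881*2 = 1762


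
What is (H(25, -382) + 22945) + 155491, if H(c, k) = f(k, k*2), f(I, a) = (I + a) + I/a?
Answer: 354581/2 ≈ 1.7729e+5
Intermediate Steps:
f(I, a) = I + a + I/a
H(c, k) = ½ + 3*k (H(c, k) = k + k*2 + k/((k*2)) = k + 2*k + k/((2*k)) = k + 2*k + k*(1/(2*k)) = k + 2*k + ½ = ½ + 3*k)
(H(25, -382) + 22945) + 155491 = ((½ + 3*(-382)) + 22945) + 155491 = ((½ - 1146) + 22945) + 155491 = (-2291/2 + 22945) + 155491 = 43599/2 + 155491 = 354581/2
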